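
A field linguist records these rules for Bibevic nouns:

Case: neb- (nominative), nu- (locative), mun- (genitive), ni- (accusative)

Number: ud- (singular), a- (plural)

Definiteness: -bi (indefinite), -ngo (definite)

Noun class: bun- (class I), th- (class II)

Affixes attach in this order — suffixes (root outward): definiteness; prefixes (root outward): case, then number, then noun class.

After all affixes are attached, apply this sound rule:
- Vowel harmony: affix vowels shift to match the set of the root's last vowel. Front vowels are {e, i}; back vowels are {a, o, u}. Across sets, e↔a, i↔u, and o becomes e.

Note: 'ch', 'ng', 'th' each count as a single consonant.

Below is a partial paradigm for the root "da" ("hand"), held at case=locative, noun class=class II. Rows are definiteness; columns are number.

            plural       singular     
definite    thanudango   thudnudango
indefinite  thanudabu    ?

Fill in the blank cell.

Attach case locative nu- → nuda.
Attach definiteness indefinite -bi → nudabi.
Attach number singular ud- → udnudabi.
Attach noun class class II th- → thudnudabi.
Apply vowel harmony: thudnudabi → thudnudabu.

thudnudabu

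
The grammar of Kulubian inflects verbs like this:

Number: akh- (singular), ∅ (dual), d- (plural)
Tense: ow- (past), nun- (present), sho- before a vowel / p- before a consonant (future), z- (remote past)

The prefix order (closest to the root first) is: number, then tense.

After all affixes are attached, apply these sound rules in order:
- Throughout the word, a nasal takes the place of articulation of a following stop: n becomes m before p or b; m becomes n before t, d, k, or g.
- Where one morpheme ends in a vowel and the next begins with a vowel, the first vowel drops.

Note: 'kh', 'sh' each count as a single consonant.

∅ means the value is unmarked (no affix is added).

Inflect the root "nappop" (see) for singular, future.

shakhnappop

Attach number singular akh- → akhnappop.
Attach tense future sho- (before vowel 'a') → shoakhnappop.
Nasal assimilation: no change.
Apply vowel deletion: shoakhnappop → shakhnappop.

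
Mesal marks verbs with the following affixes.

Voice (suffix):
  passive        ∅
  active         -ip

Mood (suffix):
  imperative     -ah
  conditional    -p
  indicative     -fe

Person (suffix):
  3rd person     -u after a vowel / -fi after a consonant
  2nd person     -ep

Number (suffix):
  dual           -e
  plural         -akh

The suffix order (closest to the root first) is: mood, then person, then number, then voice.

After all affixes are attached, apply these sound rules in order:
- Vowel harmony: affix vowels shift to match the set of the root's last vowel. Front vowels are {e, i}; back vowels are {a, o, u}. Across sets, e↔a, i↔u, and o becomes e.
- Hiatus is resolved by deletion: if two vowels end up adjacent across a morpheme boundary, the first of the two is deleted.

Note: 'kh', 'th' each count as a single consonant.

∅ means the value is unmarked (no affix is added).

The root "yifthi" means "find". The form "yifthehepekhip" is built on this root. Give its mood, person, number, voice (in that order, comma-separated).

imperative, 2nd person, plural, active

Segment: yifthi-ah-ep-akh-ip.
mood: -ah → imperative.
person: -ep → 2nd person.
number: -akh → plural.
voice: -ip → active.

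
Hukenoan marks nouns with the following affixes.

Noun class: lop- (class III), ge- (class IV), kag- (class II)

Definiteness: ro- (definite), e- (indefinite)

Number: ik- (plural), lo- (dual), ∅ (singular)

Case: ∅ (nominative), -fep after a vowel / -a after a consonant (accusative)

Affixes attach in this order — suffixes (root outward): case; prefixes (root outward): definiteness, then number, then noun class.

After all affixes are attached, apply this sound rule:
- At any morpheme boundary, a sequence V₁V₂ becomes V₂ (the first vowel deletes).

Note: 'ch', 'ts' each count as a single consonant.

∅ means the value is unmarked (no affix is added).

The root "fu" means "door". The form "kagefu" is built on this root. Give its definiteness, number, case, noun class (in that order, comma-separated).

Segment: kag-e-fu.
definiteness: e- → indefinite.
number: ∅ → singular.
case: ∅ → nominative.
noun class: kag- → class II.

indefinite, singular, nominative, class II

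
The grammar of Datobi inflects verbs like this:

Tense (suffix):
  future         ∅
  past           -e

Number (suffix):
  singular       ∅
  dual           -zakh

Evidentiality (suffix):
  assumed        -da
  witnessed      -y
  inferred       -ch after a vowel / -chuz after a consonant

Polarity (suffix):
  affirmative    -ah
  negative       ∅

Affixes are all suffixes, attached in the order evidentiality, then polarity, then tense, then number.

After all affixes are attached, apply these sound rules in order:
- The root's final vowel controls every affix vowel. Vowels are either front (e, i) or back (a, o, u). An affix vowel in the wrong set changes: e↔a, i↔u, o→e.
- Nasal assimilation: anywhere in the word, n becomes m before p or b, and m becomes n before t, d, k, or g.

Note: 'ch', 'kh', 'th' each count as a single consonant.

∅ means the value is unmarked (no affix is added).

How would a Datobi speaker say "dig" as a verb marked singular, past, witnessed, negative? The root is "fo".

foya

Attach evidentiality witnessed -y → foy.
polarity = negative: zero marking, form stays foy.
Attach tense past -e → foye.
number = singular: zero marking, form stays foye.
Apply vowel harmony: foye → foya.
Nasal assimilation: no change.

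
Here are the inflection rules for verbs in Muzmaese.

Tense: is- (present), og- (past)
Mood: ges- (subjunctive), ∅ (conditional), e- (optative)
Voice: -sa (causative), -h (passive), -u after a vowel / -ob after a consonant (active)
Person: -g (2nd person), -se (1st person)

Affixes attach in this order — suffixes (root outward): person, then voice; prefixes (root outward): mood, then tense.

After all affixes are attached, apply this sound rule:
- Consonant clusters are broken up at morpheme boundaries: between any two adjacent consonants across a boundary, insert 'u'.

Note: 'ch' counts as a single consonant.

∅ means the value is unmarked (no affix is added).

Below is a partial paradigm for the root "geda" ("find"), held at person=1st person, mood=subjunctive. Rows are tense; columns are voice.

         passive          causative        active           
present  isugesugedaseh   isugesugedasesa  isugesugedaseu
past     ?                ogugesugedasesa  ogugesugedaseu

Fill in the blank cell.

Attach person 1st person -se → gedase.
Attach mood subjunctive ges- → gesgedase.
Attach tense past og- → oggesgedase.
Attach voice passive -h → oggesgedaseh.
Apply epenthesis: oggesgedaseh → ogugesugedaseh.

ogugesugedaseh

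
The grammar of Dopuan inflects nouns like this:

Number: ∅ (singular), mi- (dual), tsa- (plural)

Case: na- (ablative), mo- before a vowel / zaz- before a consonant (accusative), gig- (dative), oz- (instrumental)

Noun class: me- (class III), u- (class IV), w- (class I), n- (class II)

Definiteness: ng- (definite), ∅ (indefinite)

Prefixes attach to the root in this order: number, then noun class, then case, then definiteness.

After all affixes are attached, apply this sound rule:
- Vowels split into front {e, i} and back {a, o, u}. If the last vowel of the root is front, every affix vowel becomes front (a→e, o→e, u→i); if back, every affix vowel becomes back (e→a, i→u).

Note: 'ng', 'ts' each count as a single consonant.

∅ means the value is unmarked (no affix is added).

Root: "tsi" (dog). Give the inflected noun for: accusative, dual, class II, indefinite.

zeznmitsi

Attach number dual mi- → mitsi.
Attach noun class class II n- → nmitsi.
Attach case accusative zaz- (before consonant 'n') → zaznmitsi.
definiteness = indefinite: zero marking, form stays zaznmitsi.
Apply vowel harmony: zaznmitsi → zeznmitsi.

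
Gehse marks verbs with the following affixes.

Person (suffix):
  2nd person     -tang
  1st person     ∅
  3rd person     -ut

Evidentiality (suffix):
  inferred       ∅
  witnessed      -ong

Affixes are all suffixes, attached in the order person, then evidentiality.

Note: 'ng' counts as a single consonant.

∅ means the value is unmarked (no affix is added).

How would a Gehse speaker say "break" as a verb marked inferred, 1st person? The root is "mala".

mala

person = 1st person: zero marking, form stays mala.
evidentiality = inferred: zero marking, form stays mala.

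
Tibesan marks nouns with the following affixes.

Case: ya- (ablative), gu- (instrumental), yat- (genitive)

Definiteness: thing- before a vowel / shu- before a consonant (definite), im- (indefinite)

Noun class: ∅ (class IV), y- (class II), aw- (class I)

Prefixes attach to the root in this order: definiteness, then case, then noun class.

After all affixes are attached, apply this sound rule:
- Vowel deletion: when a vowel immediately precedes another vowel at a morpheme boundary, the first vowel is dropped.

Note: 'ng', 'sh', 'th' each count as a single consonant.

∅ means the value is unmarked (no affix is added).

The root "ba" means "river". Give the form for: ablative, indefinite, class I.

awyimba

Attach definiteness indefinite im- → imba.
Attach case ablative ya- → yaimba.
Attach noun class class I aw- → awyaimba.
Apply vowel deletion: awyaimba → awyimba.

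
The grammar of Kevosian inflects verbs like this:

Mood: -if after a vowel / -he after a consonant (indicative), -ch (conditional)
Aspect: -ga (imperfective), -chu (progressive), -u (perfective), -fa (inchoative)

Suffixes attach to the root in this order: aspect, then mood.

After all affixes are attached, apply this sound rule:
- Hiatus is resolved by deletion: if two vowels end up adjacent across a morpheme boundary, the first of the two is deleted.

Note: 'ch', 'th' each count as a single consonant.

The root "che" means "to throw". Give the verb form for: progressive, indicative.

chechif

Attach aspect progressive -chu → chechu.
Attach mood indicative -if (after vowel 'u') → chechuif.
Apply vowel deletion: chechuif → chechif.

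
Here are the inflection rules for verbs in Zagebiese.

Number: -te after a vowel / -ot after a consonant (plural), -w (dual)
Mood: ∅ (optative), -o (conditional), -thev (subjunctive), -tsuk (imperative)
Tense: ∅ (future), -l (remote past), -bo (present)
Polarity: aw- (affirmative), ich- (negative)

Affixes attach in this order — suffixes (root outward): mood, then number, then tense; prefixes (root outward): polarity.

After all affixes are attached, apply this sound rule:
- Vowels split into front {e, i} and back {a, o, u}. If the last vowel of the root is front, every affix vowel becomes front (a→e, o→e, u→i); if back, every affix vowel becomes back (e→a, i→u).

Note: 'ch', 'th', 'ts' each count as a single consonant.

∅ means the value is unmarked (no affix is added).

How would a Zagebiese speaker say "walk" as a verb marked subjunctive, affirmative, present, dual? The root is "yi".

ewyithevwbe

Attach mood subjunctive -thev → yithev.
Attach polarity affirmative aw- → awyithev.
Attach number dual -w → awyithevw.
Attach tense present -bo → awyithevwbo.
Apply vowel harmony: awyithevwbo → ewyithevwbe.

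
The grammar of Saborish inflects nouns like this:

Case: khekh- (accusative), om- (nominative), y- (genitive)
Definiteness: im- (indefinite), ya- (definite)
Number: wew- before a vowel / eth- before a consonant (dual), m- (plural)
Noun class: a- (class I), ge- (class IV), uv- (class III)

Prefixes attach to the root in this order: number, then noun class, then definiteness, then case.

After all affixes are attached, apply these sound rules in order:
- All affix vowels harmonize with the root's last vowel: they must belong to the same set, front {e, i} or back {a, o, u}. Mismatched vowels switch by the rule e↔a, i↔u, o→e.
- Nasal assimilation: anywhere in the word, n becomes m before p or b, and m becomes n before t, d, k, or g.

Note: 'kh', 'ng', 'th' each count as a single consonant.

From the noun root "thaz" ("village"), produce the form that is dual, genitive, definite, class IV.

yyagaaththaz

Attach number dual eth- (before consonant 'th') → eththaz.
Attach noun class class IV ge- → geeththaz.
Attach definiteness definite ya- → yageeththaz.
Attach case genitive y- → yyageeththaz.
Apply vowel harmony: yyageeththaz → yyagaaththaz.
Nasal assimilation: no change.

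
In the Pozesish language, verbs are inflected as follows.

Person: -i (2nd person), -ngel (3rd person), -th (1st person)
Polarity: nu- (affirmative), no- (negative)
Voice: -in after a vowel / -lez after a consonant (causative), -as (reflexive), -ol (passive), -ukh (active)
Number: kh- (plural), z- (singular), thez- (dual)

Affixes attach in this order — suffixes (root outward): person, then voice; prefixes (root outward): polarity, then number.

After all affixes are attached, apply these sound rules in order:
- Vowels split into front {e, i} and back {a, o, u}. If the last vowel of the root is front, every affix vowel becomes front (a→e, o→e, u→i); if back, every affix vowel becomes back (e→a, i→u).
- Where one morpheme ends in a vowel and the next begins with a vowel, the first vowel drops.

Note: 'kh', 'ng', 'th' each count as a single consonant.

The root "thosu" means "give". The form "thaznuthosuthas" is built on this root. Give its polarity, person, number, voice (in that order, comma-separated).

Segment: thez-nu-thosu-th-as.
polarity: nu- → affirmative.
person: -th → 1st person.
number: thez- → dual.
voice: -as → reflexive.

affirmative, 1st person, dual, reflexive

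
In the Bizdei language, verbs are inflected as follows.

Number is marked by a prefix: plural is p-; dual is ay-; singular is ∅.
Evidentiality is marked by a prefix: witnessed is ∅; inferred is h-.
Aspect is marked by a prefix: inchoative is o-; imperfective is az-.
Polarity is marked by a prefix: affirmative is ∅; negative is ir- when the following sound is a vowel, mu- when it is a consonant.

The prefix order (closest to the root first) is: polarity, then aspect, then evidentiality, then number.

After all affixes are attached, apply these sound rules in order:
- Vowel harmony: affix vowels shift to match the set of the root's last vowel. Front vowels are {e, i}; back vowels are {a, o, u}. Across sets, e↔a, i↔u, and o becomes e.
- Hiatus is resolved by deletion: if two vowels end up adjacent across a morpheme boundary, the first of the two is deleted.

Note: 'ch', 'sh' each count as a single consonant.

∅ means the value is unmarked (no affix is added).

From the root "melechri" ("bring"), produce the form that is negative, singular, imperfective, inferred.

hezmimelechri

Attach polarity negative mu- (before consonant 'm') → mumelechri.
Attach aspect imperfective az- → azmumelechri.
Attach evidentiality inferred h- → hazmumelechri.
number = singular: zero marking, form stays hazmumelechri.
Apply vowel harmony: hazmumelechri → hezmimelechri.
Vowel deletion: no change.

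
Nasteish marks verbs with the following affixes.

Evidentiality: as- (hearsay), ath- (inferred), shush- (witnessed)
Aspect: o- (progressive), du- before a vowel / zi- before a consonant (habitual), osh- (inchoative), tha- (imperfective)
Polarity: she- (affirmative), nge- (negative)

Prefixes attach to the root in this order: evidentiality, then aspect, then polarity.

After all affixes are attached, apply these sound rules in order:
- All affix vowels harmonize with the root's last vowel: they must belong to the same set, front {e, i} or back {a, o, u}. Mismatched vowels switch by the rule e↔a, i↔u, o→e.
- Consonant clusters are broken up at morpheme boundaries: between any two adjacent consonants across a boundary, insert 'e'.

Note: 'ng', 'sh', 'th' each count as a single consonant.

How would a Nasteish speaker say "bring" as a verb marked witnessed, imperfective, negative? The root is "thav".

Attach evidentiality witnessed shush- → shushthav.
Attach aspect imperfective tha- → thashushthav.
Attach polarity negative nge- → ngethashushthav.
Apply vowel harmony: ngethashushthav → ngathashushthav.
Apply epenthesis: ngathashushthav → ngathashushethav.

ngathashushethav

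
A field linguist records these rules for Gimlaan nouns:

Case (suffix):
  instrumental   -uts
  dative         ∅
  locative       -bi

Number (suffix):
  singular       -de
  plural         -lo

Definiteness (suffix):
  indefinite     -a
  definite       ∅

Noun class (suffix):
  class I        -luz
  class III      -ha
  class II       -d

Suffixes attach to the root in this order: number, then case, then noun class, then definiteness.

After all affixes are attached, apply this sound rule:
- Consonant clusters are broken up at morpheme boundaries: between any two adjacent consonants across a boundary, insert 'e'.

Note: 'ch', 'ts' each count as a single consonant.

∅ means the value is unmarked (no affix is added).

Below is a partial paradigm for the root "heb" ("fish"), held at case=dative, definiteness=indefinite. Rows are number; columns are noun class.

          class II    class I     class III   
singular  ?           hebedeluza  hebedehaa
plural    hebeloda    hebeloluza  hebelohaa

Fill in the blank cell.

hebededa

Attach number singular -de → hebde.
case = dative: zero marking, form stays hebde.
Attach noun class class II -d → hebded.
Attach definiteness indefinite -a → hebdeda.
Apply epenthesis: hebdeda → hebededa.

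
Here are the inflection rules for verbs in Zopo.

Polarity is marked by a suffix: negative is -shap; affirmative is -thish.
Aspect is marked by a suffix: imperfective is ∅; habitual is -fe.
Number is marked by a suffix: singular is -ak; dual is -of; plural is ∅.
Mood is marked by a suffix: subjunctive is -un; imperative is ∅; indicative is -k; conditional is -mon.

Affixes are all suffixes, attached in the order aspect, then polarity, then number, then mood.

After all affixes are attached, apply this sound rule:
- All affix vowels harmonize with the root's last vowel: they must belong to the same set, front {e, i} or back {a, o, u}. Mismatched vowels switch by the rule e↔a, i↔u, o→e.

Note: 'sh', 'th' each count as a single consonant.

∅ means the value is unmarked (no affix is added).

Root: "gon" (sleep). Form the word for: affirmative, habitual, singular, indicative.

Attach aspect habitual -fe → gonfe.
Attach polarity affirmative -thish → gonfethish.
Attach number singular -ak → gonfethishak.
Attach mood indicative -k → gonfethishakk.
Apply vowel harmony: gonfethishakk → gonfathushakk.

gonfathushakk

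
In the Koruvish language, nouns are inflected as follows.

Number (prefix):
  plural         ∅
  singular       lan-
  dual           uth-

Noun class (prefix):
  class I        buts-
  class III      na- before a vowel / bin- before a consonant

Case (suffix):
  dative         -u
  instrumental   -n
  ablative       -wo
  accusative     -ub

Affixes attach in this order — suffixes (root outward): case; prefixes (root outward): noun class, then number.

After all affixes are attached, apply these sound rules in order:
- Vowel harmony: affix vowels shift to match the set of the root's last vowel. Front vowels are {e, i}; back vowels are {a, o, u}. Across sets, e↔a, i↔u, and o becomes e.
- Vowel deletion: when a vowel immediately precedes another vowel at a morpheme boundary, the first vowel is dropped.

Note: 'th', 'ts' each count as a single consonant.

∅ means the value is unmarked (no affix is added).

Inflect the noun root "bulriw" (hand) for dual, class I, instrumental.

Attach case instrumental -n → bulriwn.
Attach noun class class I buts- → butsbulriwn.
Attach number dual uth- → uthbutsbulriwn.
Apply vowel harmony: uthbutsbulriwn → ithbitsbulriwn.
Vowel deletion: no change.

ithbitsbulriwn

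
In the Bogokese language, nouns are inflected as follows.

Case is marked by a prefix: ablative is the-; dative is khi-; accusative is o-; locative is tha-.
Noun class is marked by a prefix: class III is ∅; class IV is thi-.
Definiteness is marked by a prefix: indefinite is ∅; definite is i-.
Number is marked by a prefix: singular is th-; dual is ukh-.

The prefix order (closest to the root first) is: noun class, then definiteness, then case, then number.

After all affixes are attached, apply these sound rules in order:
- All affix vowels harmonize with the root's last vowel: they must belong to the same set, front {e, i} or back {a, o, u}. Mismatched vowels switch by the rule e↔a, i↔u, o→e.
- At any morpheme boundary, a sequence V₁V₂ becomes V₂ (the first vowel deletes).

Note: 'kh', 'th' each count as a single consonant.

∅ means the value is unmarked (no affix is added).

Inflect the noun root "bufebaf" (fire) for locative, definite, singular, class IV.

ththuthubufebaf

Attach noun class class IV thi- → thibufebaf.
Attach definiteness definite i- → ithibufebaf.
Attach case locative tha- → thaithibufebaf.
Attach number singular th- → ththaithibufebaf.
Apply vowel harmony: ththaithibufebaf → ththauthubufebaf.
Apply vowel deletion: ththauthubufebaf → ththuthubufebaf.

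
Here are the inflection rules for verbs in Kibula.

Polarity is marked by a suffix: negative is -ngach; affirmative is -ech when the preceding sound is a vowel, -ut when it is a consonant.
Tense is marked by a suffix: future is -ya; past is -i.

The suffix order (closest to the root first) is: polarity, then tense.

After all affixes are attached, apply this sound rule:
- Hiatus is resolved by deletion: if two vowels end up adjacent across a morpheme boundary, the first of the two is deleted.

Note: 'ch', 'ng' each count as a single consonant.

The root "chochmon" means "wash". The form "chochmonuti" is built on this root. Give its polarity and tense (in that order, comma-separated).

Segment: chochmon-ut-i.
polarity: -ech/ut → affirmative.
tense: -i → past.

affirmative, past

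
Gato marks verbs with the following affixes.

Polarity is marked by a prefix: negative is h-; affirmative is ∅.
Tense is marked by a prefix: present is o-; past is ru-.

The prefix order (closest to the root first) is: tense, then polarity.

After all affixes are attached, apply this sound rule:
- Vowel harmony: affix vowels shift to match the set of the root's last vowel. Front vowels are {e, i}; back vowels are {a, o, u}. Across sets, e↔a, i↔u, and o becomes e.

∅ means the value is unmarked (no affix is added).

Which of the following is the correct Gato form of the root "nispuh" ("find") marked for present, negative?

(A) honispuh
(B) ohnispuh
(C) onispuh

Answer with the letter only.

A

Attach tense present o- → onispuh.
Attach polarity negative h- → honispuh.
Vowel harmony: no change.
So the correct form is honispuh, option (A).
(C) onispuh is wrong: it uses affirmative instead of negative for polarity.
(B) ohnispuh is wrong: it has the affixes in the wrong order.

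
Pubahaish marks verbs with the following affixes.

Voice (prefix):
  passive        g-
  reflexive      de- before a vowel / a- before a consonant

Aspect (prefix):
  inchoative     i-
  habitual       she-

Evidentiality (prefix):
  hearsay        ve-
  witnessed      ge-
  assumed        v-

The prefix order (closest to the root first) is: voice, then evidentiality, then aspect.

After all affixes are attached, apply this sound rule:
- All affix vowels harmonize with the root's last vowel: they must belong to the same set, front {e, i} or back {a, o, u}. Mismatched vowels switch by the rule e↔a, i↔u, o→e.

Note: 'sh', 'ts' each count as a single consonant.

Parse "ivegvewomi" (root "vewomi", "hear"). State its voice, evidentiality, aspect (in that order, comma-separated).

Segment: i-ve-g-vewomi.
voice: g- → passive.
evidentiality: ve- → hearsay.
aspect: i- → inchoative.

passive, hearsay, inchoative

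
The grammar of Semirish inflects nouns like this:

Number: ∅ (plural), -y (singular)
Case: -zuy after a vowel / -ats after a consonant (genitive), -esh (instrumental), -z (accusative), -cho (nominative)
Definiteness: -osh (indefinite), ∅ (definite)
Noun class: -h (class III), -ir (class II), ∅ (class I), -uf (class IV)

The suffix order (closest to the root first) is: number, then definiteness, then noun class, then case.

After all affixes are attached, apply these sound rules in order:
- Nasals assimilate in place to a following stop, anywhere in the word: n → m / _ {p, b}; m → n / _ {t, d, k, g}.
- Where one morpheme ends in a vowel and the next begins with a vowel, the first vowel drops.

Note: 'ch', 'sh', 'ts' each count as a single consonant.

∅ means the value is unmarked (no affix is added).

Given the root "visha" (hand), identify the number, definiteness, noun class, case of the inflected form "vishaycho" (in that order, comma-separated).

singular, definite, class I, nominative

Segment: visha-y-cho.
number: -y → singular.
definiteness: ∅ → definite.
noun class: ∅ → class I.
case: -cho → nominative.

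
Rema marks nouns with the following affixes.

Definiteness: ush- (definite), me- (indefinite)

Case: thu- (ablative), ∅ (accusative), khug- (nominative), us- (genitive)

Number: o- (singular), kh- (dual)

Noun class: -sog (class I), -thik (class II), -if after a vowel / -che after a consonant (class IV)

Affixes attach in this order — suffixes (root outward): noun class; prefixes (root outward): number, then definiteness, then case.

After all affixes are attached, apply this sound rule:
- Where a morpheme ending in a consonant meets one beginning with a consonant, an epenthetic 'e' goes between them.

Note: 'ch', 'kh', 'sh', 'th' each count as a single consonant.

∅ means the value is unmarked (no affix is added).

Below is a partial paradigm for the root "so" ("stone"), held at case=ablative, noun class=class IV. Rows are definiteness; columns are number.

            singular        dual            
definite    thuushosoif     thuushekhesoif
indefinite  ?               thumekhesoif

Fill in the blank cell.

Attach number singular o- → oso.
Attach definiteness indefinite me- → meoso.
Attach case ablative thu- → thumeoso.
Attach noun class class IV -if (after vowel 'o') → thumeosoif.
Epenthesis: no change.

thumeosoif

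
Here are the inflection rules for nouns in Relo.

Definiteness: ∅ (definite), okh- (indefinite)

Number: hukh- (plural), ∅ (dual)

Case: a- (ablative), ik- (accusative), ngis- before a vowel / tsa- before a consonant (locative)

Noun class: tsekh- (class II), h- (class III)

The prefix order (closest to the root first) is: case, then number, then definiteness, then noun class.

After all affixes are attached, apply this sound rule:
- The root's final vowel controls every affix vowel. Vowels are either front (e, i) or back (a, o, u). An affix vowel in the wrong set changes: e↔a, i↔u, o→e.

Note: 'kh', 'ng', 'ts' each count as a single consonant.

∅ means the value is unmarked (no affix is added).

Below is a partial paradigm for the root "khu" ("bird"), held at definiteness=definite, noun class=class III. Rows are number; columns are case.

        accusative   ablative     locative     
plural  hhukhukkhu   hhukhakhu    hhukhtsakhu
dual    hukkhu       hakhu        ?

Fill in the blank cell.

htsakhu

Attach case locative tsa- (before consonant 'kh') → tsakhu.
number = dual: zero marking, form stays tsakhu.
definiteness = definite: zero marking, form stays tsakhu.
Attach noun class class III h- → htsakhu.
Vowel harmony: no change.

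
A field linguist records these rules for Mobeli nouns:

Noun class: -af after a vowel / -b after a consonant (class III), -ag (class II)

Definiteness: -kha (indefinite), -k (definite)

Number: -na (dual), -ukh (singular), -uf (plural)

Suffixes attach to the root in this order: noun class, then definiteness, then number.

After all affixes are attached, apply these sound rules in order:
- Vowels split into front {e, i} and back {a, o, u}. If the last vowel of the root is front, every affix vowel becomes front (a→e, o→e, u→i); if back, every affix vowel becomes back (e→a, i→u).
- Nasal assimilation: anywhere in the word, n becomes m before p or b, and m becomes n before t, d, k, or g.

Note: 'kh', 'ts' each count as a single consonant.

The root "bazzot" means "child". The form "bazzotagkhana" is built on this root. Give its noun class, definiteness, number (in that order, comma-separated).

Segment: bazzot-ag-kha-na.
noun class: -ag → class II.
definiteness: -kha → indefinite.
number: -na → dual.

class II, indefinite, dual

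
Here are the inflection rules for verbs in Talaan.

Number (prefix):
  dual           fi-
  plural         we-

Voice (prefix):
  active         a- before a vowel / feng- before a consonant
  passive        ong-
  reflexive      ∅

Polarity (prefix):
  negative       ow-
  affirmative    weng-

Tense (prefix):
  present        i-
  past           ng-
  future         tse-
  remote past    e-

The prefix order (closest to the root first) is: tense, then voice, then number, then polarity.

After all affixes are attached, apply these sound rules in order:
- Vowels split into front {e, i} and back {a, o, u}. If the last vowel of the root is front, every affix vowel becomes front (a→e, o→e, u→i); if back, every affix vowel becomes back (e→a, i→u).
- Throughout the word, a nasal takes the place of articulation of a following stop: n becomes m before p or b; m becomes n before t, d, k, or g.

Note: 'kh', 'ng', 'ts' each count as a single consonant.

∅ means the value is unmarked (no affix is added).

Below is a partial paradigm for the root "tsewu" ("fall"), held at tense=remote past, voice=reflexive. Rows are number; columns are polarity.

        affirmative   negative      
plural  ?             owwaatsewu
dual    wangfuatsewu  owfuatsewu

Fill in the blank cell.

wangwaatsewu

Attach tense remote past e- → etsewu.
voice = reflexive: zero marking, form stays etsewu.
Attach number plural we- → weetsewu.
Attach polarity affirmative weng- → wengweetsewu.
Apply vowel harmony: wengweetsewu → wangwaatsewu.
Nasal assimilation: no change.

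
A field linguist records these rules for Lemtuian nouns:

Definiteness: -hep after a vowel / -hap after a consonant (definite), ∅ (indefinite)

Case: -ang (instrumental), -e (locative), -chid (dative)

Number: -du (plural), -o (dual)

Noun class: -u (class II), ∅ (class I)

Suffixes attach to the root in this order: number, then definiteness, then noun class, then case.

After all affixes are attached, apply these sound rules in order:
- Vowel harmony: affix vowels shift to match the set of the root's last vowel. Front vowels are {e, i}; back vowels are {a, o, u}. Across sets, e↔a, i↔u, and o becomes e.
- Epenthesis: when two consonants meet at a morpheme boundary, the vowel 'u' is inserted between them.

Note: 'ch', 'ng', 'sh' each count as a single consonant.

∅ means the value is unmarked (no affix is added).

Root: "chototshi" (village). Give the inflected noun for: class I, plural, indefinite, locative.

Attach number plural -du → chototshidu.
definiteness = indefinite: zero marking, form stays chototshidu.
noun class = class I: zero marking, form stays chototshidu.
Attach case locative -e → chototshidue.
Apply vowel harmony: chototshidue → chototshidie.
Epenthesis: no change.

chototshidie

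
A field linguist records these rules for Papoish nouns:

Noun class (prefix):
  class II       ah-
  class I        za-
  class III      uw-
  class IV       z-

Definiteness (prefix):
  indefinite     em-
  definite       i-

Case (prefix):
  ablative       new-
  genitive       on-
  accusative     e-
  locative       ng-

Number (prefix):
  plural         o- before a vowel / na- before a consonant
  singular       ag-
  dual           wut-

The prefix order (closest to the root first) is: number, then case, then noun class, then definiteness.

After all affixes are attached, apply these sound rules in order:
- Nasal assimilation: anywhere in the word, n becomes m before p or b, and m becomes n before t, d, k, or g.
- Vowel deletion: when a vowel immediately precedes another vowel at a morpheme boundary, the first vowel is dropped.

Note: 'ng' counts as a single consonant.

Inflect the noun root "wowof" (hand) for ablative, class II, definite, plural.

ahnewnawowof

Attach number plural na- (before consonant 'w') → nawowof.
Attach case ablative new- → newnawowof.
Attach noun class class II ah- → ahnewnawowof.
Attach definiteness definite i- → iahnewnawowof.
Nasal assimilation: no change.
Apply vowel deletion: iahnewnawowof → ahnewnawowof.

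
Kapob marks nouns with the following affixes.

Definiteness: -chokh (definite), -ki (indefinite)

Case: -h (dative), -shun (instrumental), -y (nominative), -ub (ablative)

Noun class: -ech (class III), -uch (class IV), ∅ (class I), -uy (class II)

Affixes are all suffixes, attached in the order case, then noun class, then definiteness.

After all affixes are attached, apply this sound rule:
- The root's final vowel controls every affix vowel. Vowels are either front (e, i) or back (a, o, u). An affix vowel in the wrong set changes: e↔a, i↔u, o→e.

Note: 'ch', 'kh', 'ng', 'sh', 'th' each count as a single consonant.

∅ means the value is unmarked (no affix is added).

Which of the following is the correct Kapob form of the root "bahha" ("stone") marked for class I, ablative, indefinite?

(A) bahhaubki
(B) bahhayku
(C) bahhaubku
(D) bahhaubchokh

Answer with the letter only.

C

Attach case ablative -ub → bahhaub.
noun class = class I: zero marking, form stays bahhaub.
Attach definiteness indefinite -ki → bahhaubki.
Apply vowel harmony: bahhaubki → bahhaubku.
So the correct form is bahhaubku, option (C).
(D) bahhaubchokh is wrong: it uses definite instead of indefinite for definiteness.
(B) bahhayku is wrong: it uses nominative instead of ablative for case.
(A) bahhaubki is wrong: it fails to apply the sound rule(s).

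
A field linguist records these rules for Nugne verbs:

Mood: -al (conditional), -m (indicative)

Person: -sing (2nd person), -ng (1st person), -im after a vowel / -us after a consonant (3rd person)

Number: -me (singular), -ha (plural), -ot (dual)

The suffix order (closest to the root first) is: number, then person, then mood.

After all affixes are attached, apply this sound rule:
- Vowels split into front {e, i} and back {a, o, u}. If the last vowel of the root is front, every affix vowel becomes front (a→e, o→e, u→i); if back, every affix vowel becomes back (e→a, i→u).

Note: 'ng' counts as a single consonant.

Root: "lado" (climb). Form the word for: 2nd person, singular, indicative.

Attach number singular -me → ladome.
Attach person 2nd person -sing → ladomesing.
Attach mood indicative -m → ladomesingm.
Apply vowel harmony: ladomesingm → ladomasungm.

ladomasungm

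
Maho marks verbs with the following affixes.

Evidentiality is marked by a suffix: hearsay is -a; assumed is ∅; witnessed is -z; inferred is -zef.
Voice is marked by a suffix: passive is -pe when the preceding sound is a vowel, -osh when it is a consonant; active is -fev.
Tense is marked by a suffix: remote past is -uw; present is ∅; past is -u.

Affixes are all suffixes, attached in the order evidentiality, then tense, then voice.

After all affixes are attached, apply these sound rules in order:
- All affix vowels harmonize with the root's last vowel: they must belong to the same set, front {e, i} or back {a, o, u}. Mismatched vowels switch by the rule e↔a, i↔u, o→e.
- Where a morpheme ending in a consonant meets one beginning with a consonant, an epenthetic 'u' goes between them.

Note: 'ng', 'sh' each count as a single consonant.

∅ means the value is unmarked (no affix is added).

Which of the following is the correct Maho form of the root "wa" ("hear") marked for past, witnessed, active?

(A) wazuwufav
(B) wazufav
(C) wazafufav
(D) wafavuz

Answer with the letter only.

Attach evidentiality witnessed -z → waz.
Attach tense past -u → wazu.
Attach voice active -fev → wazufev.
Apply vowel harmony: wazufev → wazufav.
Epenthesis: no change.
So the correct form is wazufav, option (B).
(D) wafavuz is wrong: it has the affixes in the wrong order.
(A) wazuwufav is wrong: it uses remote past instead of past for tense.
(C) wazafufav is wrong: it uses inferred instead of witnessed for evidentiality.

B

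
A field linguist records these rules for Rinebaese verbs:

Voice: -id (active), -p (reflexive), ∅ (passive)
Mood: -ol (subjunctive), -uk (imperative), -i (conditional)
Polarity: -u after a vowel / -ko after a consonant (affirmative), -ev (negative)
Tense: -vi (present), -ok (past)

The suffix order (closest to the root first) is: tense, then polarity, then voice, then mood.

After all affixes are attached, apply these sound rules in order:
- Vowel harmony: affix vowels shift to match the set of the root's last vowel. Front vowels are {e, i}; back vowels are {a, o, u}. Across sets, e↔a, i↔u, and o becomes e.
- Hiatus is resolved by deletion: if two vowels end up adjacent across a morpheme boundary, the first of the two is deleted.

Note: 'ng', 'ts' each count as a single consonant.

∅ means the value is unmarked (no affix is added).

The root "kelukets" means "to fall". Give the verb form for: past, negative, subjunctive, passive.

keluketsekevel

Attach tense past -ok → keluketsok.
Attach polarity negative -ev → keluketsokev.
voice = passive: zero marking, form stays keluketsokev.
Attach mood subjunctive -ol → keluketsokevol.
Apply vowel harmony: keluketsokevol → keluketsekevel.
Vowel deletion: no change.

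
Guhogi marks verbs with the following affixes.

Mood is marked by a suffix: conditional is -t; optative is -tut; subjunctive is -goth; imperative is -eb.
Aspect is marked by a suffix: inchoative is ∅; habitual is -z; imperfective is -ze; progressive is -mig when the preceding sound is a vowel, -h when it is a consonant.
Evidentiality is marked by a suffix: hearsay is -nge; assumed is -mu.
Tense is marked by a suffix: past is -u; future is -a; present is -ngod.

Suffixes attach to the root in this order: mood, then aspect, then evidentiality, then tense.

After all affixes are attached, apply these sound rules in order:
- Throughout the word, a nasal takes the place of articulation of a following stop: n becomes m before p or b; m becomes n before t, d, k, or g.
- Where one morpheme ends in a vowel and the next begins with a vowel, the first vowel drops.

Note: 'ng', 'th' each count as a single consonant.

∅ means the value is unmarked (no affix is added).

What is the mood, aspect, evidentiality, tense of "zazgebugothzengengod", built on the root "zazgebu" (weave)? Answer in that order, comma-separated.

subjunctive, imperfective, hearsay, present

Segment: zazgebu-goth-ze-nge-ngod.
mood: -goth → subjunctive.
aspect: -ze → imperfective.
evidentiality: -nge → hearsay.
tense: -ngod → present.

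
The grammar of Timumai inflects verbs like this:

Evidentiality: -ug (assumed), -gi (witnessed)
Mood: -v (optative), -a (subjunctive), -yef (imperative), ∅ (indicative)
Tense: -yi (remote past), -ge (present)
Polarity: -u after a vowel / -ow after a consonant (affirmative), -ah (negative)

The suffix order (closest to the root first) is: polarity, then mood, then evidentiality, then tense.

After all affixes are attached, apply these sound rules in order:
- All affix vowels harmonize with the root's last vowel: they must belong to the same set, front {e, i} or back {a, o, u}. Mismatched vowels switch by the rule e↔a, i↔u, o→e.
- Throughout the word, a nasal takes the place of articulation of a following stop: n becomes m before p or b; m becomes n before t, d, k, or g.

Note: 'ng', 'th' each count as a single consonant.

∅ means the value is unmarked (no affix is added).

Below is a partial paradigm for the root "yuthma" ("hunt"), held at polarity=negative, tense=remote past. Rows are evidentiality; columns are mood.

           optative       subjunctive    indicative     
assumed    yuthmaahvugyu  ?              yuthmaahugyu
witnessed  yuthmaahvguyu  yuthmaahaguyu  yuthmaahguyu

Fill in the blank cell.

Attach polarity negative -ah → yuthmaah.
Attach mood subjunctive -a → yuthmaaha.
Attach evidentiality assumed -ug → yuthmaahaug.
Attach tense remote past -yi → yuthmaahaugyi.
Apply vowel harmony: yuthmaahaugyi → yuthmaahaugyu.
Nasal assimilation: no change.

yuthmaahaugyu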